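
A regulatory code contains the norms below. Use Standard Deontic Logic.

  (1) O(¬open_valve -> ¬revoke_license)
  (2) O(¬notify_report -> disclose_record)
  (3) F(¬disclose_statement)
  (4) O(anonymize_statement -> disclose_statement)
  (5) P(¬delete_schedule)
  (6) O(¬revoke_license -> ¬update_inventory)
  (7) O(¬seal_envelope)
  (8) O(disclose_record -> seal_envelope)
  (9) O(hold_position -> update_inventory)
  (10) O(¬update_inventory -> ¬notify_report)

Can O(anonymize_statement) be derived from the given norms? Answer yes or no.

Premise 4 is O(anonymize_statement -> disclose_statement); even if O(disclose_statement) held, inferring O(anonymize_statement) would be affirming the consequent — invalid.
No other premise forces O(anonymize_statement). An ideal world satisfying every premise can still have anonymize_statement false, so O(anonymize_statement) is not derivable.

No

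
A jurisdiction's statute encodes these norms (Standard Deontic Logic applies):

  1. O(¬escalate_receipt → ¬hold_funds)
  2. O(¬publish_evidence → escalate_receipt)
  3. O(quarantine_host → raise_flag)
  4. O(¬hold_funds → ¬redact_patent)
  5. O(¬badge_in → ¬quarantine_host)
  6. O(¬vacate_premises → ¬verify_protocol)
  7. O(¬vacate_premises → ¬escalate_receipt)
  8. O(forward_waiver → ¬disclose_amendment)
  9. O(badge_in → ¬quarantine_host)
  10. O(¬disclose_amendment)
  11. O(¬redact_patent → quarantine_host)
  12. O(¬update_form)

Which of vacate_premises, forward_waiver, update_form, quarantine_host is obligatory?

By case analysis on ¬badge_in: premise 5 gives O(¬badge_in → ¬quarantine_host) and premise 9 gives O(badge_in → ¬quarantine_host), so O(¬quarantine_host) either way.
Premise 11, O(¬redact_patent → quarantine_host), contraposes to O(¬quarantine_host → redact_patent); with O(¬quarantine_host) we get O(redact_patent).
Premise 4 is O(¬hold_funds → ¬redact_patent); contrapositively O(redact_patent → hold_funds). Since O(redact_patent) holds, K gives O(hold_funds).
Premise 1, O(¬escalate_receipt → ¬hold_funds), contraposes to O(hold_funds → escalate_receipt); with O(hold_funds) we get O(escalate_receipt).
The contrapositive of premise 7 (O(¬vacate_premises → ¬escalate_receipt)) is O(escalate_receipt → vacate_premises), and O(escalate_receipt) is already established, so O(vacate_premises).
So O(vacate_premises) holds — vacate_premises is obligatory. None of the other listed options is made obligatory by any chain of premises.

vacate_premises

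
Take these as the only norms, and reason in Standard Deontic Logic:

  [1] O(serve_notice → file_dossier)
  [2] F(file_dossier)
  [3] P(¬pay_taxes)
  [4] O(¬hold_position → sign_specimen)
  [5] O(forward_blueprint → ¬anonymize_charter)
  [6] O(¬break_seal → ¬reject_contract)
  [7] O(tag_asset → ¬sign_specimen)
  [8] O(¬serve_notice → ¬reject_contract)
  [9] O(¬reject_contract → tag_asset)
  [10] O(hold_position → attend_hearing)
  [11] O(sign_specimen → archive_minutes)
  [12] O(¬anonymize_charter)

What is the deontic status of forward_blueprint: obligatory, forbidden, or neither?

Premise 5 is O(forward_blueprint → ¬anonymize_charter); even if O(¬anonymize_charter) held, inferring O(forward_blueprint) would be affirming the consequent — invalid.
No premise or chain of K-axiom applications forces O(forward_blueprint), and none forces O(¬forward_blueprint). So forward_blueprint is neither obligatory nor forbidden under these norms.

Neither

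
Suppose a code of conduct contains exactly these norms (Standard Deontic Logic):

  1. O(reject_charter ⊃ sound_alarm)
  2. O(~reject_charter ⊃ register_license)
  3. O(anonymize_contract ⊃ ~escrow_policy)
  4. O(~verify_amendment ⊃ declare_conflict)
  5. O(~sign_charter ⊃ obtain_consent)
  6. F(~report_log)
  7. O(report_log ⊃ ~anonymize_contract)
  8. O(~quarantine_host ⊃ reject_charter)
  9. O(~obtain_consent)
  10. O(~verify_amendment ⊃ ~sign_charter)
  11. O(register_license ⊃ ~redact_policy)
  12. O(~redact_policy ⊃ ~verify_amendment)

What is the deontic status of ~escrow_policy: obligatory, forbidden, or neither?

Neither

Premise 3 is O(anonymize_contract ⊃ ~escrow_policy), but O(anonymize_contract) is not derivable from the premises, so it does not yield O(~escrow_policy).
No premise or chain of K-axiom applications forces O(~escrow_policy), and none forces O(escrow_policy). So ~escrow_policy is neither obligatory nor forbidden under these norms.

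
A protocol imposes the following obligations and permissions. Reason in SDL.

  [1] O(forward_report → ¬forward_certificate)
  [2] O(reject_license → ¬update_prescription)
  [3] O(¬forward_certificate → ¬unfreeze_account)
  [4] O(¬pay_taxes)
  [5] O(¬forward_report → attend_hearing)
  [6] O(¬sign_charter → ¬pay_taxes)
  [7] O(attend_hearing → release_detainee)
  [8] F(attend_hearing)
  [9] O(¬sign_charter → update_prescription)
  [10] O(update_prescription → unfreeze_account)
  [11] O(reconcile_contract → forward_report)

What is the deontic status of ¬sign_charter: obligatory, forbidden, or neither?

Forbidden

Premise 8, F(attend_hearing), is equivalent to O(¬attend_hearing).
The contrapositive of premise 5 (O(¬forward_report → attend_hearing)) is O(¬attend_hearing → forward_report), and O(¬attend_hearing) is already established, so O(forward_report).
With premise 1, O(forward_report → ¬forward_certificate), the K-axiom yields O(¬forward_certificate).
With premise 3, O(¬forward_certificate → ¬unfreeze_account), the K-axiom yields O(¬unfreeze_account).
Premise 10, O(update_prescription → unfreeze_account), contraposes to O(¬unfreeze_account → ¬update_prescription); with O(¬unfreeze_account) we get O(¬update_prescription).
The contrapositive of premise 9 (O(¬sign_charter → update_prescription)) is O(¬update_prescription → sign_charter), and O(¬update_prescription) is already established, so O(sign_charter).
Premises 2, 4, 6, 7, 11 do not contribute to this derivation.
Thus O(sign_charter), which is F(¬sign_charter): ¬sign_charter is forbidden.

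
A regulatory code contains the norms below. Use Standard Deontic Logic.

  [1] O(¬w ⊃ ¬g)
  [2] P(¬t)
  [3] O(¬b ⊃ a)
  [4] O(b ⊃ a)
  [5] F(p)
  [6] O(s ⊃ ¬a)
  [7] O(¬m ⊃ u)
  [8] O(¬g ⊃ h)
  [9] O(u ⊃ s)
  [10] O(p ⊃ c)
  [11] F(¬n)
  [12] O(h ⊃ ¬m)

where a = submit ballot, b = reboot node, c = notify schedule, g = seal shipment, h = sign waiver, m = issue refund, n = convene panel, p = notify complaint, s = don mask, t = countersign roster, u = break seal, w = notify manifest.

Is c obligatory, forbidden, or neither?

Premise 10 is O(p ⊃ c), but O(p) is not derivable from the premises, so it does not yield O(c).
No premise or chain of K-axiom applications forces O(c), and none forces O(¬c). So c is neither obligatory nor forbidden under these norms.

Neither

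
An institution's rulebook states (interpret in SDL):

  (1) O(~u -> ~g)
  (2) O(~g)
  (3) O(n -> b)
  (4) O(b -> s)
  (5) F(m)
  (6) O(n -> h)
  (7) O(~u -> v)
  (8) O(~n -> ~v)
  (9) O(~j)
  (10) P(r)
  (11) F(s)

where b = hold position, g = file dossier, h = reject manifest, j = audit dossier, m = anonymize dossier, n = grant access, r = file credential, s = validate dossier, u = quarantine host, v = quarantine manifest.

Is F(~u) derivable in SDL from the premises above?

Premise 11 is F(s), i.e. O(~s).
The contrapositive of premise 4 (O(b -> s)) is O(~s -> ~b), and O(~s) is already established, so O(~b).
The contrapositive of premise 3 (O(n -> b)) is O(~b -> ~n), and O(~b) is already established, so O(~n).
From O(~n) and premise 8, O(~n -> ~v), we obtain O(~v).
Premise 7, O(~u -> v), contraposes to O(~v -> u); with O(~v) we get O(u).
Premises 1, 2, 5, 6, 9, 10 do not contribute to this derivation.
So O(u) holds, i.e. F(~u). The claim follows.

Yes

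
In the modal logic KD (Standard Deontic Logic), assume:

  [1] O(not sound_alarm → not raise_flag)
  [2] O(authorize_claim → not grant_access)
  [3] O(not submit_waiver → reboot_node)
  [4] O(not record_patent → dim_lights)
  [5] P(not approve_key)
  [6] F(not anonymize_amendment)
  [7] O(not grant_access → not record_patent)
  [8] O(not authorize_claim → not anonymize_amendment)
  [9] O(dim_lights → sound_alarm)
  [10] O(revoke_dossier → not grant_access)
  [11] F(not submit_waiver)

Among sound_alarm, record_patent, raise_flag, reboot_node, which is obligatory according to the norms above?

Premise 6, F(not anonymize_amendment), is equivalent to O(anonymize_amendment).
Premise 8, O(not authorize_claim → not anonymize_amendment), contraposes to O(anonymize_amendment → authorize_claim); with O(anonymize_amendment) we get O(authorize_claim).
With premise 2, O(authorize_claim → not grant_access), the K-axiom yields O(not grant_access).
From O(not grant_access) and premise 7, O(not grant_access → not record_patent), we obtain O(not record_patent).
From O(not record_patent) and premise 4, O(not record_patent → dim_lights), we obtain O(dim_lights).
Applying K to premise 9 (O(dim_lights → sound_alarm)) and O(dim_lights) yields O(sound_alarm).
So O(sound_alarm) holds — sound_alarm is obligatory. None of the other listed options is made obligatory by any chain of premises.

sound_alarm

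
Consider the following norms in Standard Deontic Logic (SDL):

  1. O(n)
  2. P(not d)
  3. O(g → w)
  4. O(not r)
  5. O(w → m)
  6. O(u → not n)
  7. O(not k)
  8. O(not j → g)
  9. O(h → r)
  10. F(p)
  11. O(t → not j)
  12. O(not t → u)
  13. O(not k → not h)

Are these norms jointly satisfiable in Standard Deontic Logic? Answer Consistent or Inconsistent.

Consistent

Premise 9 is O(h → r), but O(h) is not derivable from the premises, so it does not yield O(r).
So O(r) is not derivable, and the apparent clash with O(not r) does not arise.
A world satisfying every obligation exists (e.g. d=false, g=true, h=false, j=false, k=false, m=true, n=true, p=false, r=false, t=true, u=false, w=true); no atom is both obligatory and forbidden, so the set is consistent.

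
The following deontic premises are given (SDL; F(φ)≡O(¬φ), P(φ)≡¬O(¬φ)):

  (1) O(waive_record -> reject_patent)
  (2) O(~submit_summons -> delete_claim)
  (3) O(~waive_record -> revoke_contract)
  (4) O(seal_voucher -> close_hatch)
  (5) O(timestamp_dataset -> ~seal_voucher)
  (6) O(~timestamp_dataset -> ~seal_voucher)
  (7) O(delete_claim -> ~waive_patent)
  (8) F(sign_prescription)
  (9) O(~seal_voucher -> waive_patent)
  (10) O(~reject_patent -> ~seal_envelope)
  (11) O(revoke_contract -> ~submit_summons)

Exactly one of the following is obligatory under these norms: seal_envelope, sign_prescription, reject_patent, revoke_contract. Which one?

reject_patent

Premises 6 and 5 are O(~timestamp_dataset -> ~seal_voucher) and O(timestamp_dataset -> ~seal_voucher); every ideal world satisfies ~timestamp_dataset or timestamp_dataset, so in either case ~seal_voucher holds — hence O(~seal_voucher).
Premise 9 is O(~seal_voucher -> waive_patent); since O(~seal_voucher), deontic closure gives O(waive_patent).
The contrapositive of premise 7 (O(delete_claim -> ~waive_patent)) is O(waive_patent -> ~delete_claim), and O(waive_patent) is already established, so O(~delete_claim).
The contrapositive of premise 2 (O(~submit_summons -> delete_claim)) is O(~delete_claim -> submit_summons), and O(~delete_claim) is already established, so O(submit_summons).
Premise 11 is O(revoke_contract -> ~submit_summons); contrapositively O(submit_summons -> ~revoke_contract). Since O(submit_summons) holds, K gives O(~revoke_contract).
Premise 3, O(~waive_record -> revoke_contract), contraposes to O(~revoke_contract -> waive_record); with O(~revoke_contract) we get O(waive_record).
Applying K to premise 1 (O(waive_record -> reject_patent)) and O(waive_record) yields O(reject_patent).
So O(reject_patent) holds — reject_patent is obligatory. None of the other listed options is made obligatory by any chain of premises.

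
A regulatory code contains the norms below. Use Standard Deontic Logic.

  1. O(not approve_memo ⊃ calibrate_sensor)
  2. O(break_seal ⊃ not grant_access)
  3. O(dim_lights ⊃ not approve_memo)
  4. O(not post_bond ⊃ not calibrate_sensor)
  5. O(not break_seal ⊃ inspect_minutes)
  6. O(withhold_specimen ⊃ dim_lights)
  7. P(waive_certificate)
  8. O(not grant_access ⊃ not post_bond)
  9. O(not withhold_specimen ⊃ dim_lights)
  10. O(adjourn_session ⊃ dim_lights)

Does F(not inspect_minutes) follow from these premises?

Yes

Premises 9 and 6 are O(not withhold_specimen ⊃ dim_lights) and O(withhold_specimen ⊃ dim_lights); every ideal world satisfies not withhold_specimen or withhold_specimen, so in either case dim_lights holds — hence O(dim_lights).
With premise 3, O(dim_lights ⊃ not approve_memo), the K-axiom yields O(not approve_memo).
With premise 1, O(not approve_memo ⊃ calibrate_sensor), the K-axiom yields O(calibrate_sensor).
The contrapositive of premise 4 (O(not post_bond ⊃ not calibrate_sensor)) is O(calibrate_sensor ⊃ post_bond), and O(calibrate_sensor) is already established, so O(post_bond).
Premise 8 is O(not grant_access ⊃ not post_bond); contrapositively O(post_bond ⊃ grant_access). Since O(post_bond) holds, K gives O(grant_access).
Premise 2, O(break_seal ⊃ not grant_access), contraposes to O(grant_access ⊃ not break_seal); with O(grant_access) we get O(not break_seal).
Premise 5 is O(not break_seal ⊃ inspect_minutes); since O(not break_seal), deontic closure gives O(inspect_minutes).
Premises 7, 10 do not contribute to this derivation.
So O(inspect_minutes) holds, i.e. F(not inspect_minutes). The claim follows.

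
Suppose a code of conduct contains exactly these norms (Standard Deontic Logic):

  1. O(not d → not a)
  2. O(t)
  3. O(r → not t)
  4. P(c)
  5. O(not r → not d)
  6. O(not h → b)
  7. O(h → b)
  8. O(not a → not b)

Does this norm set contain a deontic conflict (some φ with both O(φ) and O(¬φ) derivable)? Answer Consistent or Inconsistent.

By case analysis on not h: premise 6 gives O(not h → b) and premise 7 gives O(h → b), so O(b) either way.
Premise 8, O(not a → not b), contraposes to O(b → a); with O(b) we get O(a).
Premise 1, O(not d → not a), contraposes to O(a → d); with O(a) we get O(d).
Premise 5, O(not r → not d), contraposes to O(d → r); with O(d) we get O(r).
Applying K to premise 3 (O(r → not t)) and O(r) yields O(not t).
Yet premise 2 states O(t).
We now have both O(not t) and O(t) — t is simultaneously obligatory and forbidden, violating the D-axiom.

Inconsistent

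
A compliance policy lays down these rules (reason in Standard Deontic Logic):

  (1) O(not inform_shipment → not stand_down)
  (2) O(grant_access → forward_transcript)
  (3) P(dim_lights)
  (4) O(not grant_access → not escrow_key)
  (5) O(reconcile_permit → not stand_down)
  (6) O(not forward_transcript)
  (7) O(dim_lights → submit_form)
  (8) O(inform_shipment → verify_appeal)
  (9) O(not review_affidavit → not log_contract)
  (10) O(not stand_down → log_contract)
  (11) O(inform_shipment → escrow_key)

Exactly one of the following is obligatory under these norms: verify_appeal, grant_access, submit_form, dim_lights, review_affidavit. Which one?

Premise 6 gives O(not forward_transcript).
The contrapositive of premise 2 (O(grant_access → forward_transcript)) is O(not forward_transcript → not grant_access), and O(not forward_transcript) is already established, so O(not grant_access).
Applying K to premise 4 (O(not grant_access → not escrow_key)) and O(not grant_access) yields O(not escrow_key).
The contrapositive of premise 11 (O(inform_shipment → escrow_key)) is O(not escrow_key → not inform_shipment), and O(not escrow_key) is already established, so O(not inform_shipment).
With premise 1, O(not inform_shipment → not stand_down), the K-axiom yields O(not stand_down).
Applying K to premise 10 (O(not stand_down → log_contract)) and O(not stand_down) yields O(log_contract).
Premise 9 is O(not review_affidavit → not log_contract); contrapositively O(log_contract → review_affidavit). Since O(log_contract) holds, K gives O(review_affidavit).
So O(review_affidavit) holds — review_affidavit is obligatory. None of the other listed options is made obligatory by any chain of premises.

review_affidavit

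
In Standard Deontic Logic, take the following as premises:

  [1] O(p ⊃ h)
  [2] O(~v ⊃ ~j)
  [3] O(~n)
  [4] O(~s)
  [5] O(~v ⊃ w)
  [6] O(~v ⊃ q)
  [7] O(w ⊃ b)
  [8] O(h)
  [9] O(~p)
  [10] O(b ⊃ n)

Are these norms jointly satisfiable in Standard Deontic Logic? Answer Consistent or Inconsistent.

Premise 1 is O(p ⊃ h); even if O(h) held, inferring O(p) would be affirming the consequent — invalid.
So O(p) is not derivable, and the apparent clash with O(~p) does not arise.
A world satisfying every obligation exists (e.g. b=false, h=true, j=false, n=false, p=false, q=false, s=false, v=true, w=false); no atom is both obligatory and forbidden, so the set is consistent.

Consistent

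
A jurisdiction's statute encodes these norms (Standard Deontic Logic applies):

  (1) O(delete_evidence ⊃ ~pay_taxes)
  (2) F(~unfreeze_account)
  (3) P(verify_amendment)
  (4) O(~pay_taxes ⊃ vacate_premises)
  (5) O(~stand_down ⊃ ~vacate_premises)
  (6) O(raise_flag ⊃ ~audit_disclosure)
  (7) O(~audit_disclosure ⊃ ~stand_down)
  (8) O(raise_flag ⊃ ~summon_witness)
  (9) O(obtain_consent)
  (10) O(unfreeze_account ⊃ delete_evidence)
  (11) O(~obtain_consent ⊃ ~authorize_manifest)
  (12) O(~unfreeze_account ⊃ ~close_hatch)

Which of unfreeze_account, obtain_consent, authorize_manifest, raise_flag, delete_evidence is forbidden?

Premise 2 is F(~unfreeze_account), i.e. O(unfreeze_account).
From O(unfreeze_account) and premise 10, O(unfreeze_account ⊃ delete_evidence), we obtain O(delete_evidence).
Premise 1 is O(delete_evidence ⊃ ~pay_taxes); since O(delete_evidence), deontic closure gives O(~pay_taxes).
With premise 4, O(~pay_taxes ⊃ vacate_premises), the K-axiom yields O(vacate_premises).
Premise 5, O(~stand_down ⊃ ~vacate_premises), contraposes to O(vacate_premises ⊃ stand_down); with O(vacate_premises) we get O(stand_down).
The contrapositive of premise 7 (O(~audit_disclosure ⊃ ~stand_down)) is O(stand_down ⊃ audit_disclosure), and O(stand_down) is already established, so O(audit_disclosure).
Premise 6 is O(raise_flag ⊃ ~audit_disclosure); contrapositively O(audit_disclosure ⊃ ~raise_flag). Since O(audit_disclosure) holds, K gives O(~raise_flag).
So O(~raise_flag) holds, i.e. raise_flag is forbidden. None of the other listed options is forbidden under the premises.

raise_flag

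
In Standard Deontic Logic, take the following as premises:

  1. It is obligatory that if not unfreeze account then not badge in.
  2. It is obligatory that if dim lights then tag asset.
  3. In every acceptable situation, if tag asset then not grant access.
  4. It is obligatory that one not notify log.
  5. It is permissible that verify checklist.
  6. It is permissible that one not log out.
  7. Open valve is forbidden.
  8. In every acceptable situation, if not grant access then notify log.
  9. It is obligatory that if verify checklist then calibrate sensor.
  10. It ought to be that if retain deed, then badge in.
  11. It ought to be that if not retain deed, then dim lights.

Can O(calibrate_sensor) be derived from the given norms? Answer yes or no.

Premise 9 is O(verify_checklist → calibrate_sensor), but O(verify_checklist) is not derivable from the premises (the permission P(verify_checklist) asserts only ¬O(¬verify_checklist), not O(verify_checklist)), so it does not yield O(calibrate_sensor).
No other premise forces O(calibrate_sensor). An ideal world satisfying every premise can still have calibrate_sensor false, so O(calibrate_sensor) is not derivable.

No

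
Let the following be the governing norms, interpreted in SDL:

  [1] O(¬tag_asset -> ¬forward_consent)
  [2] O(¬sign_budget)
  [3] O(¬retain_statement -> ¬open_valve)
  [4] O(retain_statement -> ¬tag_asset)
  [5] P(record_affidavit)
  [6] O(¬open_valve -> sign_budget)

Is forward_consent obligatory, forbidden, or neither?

Forbidden

Premise 2 gives O(¬sign_budget).
Premise 6, O(¬open_valve -> sign_budget), contraposes to O(¬sign_budget -> open_valve); with O(¬sign_budget) we get O(open_valve).
The contrapositive of premise 3 (O(¬retain_statement -> ¬open_valve)) is O(open_valve -> retain_statement), and O(open_valve) is already established, so O(retain_statement).
Applying K to premise 4 (O(retain_statement -> ¬tag_asset)) and O(retain_statement) yields O(¬tag_asset).
From O(¬tag_asset) and premise 1, O(¬tag_asset -> ¬forward_consent), we obtain O(¬forward_consent).
Premise 5 does not contribute to this derivation.
Thus O(¬forward_consent), which is F(forward_consent): forward_consent is forbidden.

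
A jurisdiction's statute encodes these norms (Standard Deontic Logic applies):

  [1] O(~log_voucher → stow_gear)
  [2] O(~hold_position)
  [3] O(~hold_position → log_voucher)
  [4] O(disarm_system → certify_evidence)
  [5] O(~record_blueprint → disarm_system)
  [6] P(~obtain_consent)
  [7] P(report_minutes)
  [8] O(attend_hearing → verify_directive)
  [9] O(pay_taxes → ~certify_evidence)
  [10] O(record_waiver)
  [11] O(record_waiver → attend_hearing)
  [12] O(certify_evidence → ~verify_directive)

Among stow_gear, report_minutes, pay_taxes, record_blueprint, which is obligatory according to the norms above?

From premise 10 we have O(record_waiver).
From O(record_waiver) and premise 11, O(record_waiver → attend_hearing), we obtain O(attend_hearing).
Premise 8 is O(attend_hearing → verify_directive); since O(attend_hearing), deontic closure gives O(verify_directive).
The contrapositive of premise 12 (O(certify_evidence → ~verify_directive)) is O(verify_directive → ~certify_evidence), and O(verify_directive) is already established, so O(~certify_evidence).
Premise 4, O(disarm_system → certify_evidence), contraposes to O(~certify_evidence → ~disarm_system); with O(~certify_evidence) we get O(~disarm_system).
Premise 5 is O(~record_blueprint → disarm_system); contrapositively O(~disarm_system → record_blueprint). Since O(~disarm_system) holds, K gives O(record_blueprint).
So O(record_blueprint) holds — record_blueprint is obligatory. None of the other listed options is made obligatory by any chain of premises.

record_blueprint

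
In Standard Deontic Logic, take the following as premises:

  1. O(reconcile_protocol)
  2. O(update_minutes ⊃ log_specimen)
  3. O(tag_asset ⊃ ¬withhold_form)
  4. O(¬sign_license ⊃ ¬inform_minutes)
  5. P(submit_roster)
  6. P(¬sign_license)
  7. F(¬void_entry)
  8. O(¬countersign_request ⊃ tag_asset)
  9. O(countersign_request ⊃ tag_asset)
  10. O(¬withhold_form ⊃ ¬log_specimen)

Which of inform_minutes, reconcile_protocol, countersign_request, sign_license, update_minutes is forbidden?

update_minutes

By case analysis on ¬countersign_request: premise 8 gives O(¬countersign_request ⊃ tag_asset) and premise 9 gives O(countersign_request ⊃ tag_asset), so O(tag_asset) either way.
With premise 3, O(tag_asset ⊃ ¬withhold_form), the K-axiom yields O(¬withhold_form).
From O(¬withhold_form) and premise 10, O(¬withhold_form ⊃ ¬log_specimen), we obtain O(¬log_specimen).
Premise 2 is O(update_minutes ⊃ log_specimen); contrapositively O(¬log_specimen ⊃ ¬update_minutes). Since O(¬log_specimen) holds, K gives O(¬update_minutes).
So O(¬update_minutes) holds, i.e. update_minutes is forbidden. None of the other listed options is forbidden under the premises.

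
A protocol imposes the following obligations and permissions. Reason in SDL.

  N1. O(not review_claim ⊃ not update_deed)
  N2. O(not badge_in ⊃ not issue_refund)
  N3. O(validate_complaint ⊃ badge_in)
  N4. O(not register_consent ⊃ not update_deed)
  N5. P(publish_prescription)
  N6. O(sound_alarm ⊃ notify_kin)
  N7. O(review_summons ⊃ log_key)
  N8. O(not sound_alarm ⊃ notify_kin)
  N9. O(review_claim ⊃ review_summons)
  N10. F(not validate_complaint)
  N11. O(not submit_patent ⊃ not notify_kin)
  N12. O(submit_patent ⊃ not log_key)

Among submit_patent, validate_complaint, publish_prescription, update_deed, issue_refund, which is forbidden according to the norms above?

update_deed

Premises 6 and 8 cover both cases: O(sound_alarm ⊃ notify_kin) and O(not sound_alarm ⊃ notify_kin). Since sound_alarm ∨ not sound_alarm is a tautology, O(notify_kin) follows.
Premise 11, O(not submit_patent ⊃ not notify_kin), contraposes to O(notify_kin ⊃ submit_patent); with O(notify_kin) we get O(submit_patent).
From O(submit_patent) and premise 12, O(submit_patent ⊃ not log_key), we obtain O(not log_key).
The contrapositive of premise 7 (O(review_summons ⊃ log_key)) is O(not log_key ⊃ not review_summons), and O(not log_key) is already established, so O(not review_summons).
Premise 9, O(review_claim ⊃ review_summons), contraposes to O(not review_summons ⊃ not review_claim); with O(not review_summons) we get O(not review_claim).
From O(not review_claim) and premise 1, O(not review_claim ⊃ not update_deed), we obtain O(not update_deed).
So O(not update_deed) holds, i.e. update_deed is forbidden. None of the other listed options is forbidden under the premises.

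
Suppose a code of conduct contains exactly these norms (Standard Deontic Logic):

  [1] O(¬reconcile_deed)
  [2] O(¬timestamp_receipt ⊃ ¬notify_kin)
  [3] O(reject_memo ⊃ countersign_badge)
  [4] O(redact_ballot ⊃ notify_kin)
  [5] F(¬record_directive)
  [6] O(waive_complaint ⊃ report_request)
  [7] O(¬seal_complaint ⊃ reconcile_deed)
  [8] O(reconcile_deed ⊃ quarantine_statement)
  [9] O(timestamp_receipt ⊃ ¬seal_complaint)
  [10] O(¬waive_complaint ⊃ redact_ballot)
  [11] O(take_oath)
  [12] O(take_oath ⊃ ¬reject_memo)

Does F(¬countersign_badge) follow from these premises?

Premise 3 is O(reject_memo ⊃ countersign_badge), but O(reject_memo) is not derivable from the premises, so it does not yield O(countersign_badge).
No other premise forces O(countersign_badge). An ideal world satisfying every premise can still have ¬countersign_badge true, so F(¬countersign_badge) is not derivable.

No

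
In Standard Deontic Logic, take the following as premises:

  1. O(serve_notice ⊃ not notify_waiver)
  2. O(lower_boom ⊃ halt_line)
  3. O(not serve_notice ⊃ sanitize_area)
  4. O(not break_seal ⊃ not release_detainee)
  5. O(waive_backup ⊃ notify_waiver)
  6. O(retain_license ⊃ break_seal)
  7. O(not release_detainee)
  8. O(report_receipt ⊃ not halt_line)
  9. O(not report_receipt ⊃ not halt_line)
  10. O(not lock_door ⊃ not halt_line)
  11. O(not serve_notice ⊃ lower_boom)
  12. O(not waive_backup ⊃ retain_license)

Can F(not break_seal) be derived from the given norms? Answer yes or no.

Yes

By case analysis on not report_receipt: premise 9 gives O(not report_receipt ⊃ not halt_line) and premise 8 gives O(report_receipt ⊃ not halt_line), so O(not halt_line) either way.
The contrapositive of premise 2 (O(lower_boom ⊃ halt_line)) is O(not halt_line ⊃ not lower_boom), and O(not halt_line) is already established, so O(not lower_boom).
Premise 11 is O(not serve_notice ⊃ lower_boom); contrapositively O(not lower_boom ⊃ serve_notice). Since O(not lower_boom) holds, K gives O(serve_notice).
From O(serve_notice) and premise 1, O(serve_notice ⊃ not notify_waiver), we obtain O(not notify_waiver).
Premise 5 is O(waive_backup ⊃ notify_waiver); contrapositively O(not notify_waiver ⊃ not waive_backup). Since O(not notify_waiver) holds, K gives O(not waive_backup).
From O(not waive_backup) and premise 12, O(not waive_backup ⊃ retain_license), we obtain O(retain_license).
Premise 6 is O(retain_license ⊃ break_seal); since O(retain_license), deontic closure gives O(break_seal).
Premises 3, 4, 7, 10 do not contribute to this derivation.
So O(break_seal) holds, i.e. F(not break_seal). The claim follows.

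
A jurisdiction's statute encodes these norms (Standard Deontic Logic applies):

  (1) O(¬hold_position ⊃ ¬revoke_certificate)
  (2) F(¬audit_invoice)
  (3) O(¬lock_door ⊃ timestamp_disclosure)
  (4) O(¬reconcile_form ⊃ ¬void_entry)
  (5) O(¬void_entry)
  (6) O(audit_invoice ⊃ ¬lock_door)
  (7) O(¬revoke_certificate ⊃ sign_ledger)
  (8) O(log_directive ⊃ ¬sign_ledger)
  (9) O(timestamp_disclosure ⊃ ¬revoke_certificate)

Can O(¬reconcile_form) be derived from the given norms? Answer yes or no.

No

Premise 4 is O(¬reconcile_form ⊃ ¬void_entry); even if O(¬void_entry) held, inferring O(¬reconcile_form) would be affirming the consequent — invalid.
No other premise forces O(¬reconcile_form). An ideal world satisfying every premise can still have ¬reconcile_form false, so O(¬reconcile_form) is not derivable.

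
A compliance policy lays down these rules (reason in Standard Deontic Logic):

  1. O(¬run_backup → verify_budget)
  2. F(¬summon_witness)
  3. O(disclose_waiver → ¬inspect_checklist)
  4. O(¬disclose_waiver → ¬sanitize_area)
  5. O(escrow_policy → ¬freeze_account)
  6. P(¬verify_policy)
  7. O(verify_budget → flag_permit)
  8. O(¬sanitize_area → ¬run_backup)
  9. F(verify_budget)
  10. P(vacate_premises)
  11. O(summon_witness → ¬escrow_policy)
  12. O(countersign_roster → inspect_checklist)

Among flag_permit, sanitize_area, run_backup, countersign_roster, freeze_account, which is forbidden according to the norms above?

Premise 9 is F(verify_budget), i.e. O(¬verify_budget).
The contrapositive of premise 1 (O(¬run_backup → verify_budget)) is O(¬verify_budget → run_backup), and O(¬verify_budget) is already established, so O(run_backup).
Premise 8 is O(¬sanitize_area → ¬run_backup); contrapositively O(run_backup → sanitize_area). Since O(run_backup) holds, K gives O(sanitize_area).
Premise 4 is O(¬disclose_waiver → ¬sanitize_area); contrapositively O(sanitize_area → disclose_waiver). Since O(sanitize_area) holds, K gives O(disclose_waiver).
With premise 3, O(disclose_waiver → ¬inspect_checklist), the K-axiom yields O(¬inspect_checklist).
Premise 12 is O(countersign_roster → inspect_checklist); contrapositively O(¬inspect_checklist → ¬countersign_roster). Since O(¬inspect_checklist) holds, K gives O(¬countersign_roster).
So O(¬countersign_roster) holds, i.e. countersign_roster is forbidden. None of the other listed options is forbidden under the premises.

countersign_roster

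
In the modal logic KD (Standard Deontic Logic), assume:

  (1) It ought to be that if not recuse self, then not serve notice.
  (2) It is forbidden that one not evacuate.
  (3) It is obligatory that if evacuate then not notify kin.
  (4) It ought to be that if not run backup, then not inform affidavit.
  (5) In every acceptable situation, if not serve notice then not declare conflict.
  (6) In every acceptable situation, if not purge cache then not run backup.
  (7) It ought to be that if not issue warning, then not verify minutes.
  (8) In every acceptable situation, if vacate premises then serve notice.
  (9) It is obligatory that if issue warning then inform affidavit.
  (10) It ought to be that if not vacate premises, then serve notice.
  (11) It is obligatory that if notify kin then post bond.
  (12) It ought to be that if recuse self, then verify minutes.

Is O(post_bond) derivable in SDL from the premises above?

No

Premise 11 is O(notify_kin → post_bond), but O(notify_kin) is not derivable from the premises, so it does not yield O(post_bond).
No other premise forces O(post_bond). An ideal world satisfying every premise can still have post_bond false, so O(post_bond) is not derivable.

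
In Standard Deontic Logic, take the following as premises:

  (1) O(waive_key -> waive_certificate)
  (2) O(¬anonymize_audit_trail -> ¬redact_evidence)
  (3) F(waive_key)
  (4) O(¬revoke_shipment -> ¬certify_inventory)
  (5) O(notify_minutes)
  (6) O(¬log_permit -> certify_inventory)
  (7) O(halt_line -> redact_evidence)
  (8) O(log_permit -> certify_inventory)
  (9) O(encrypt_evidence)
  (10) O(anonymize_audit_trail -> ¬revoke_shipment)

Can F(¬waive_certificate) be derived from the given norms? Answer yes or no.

No

Premise 1 is O(waive_key -> waive_certificate), but O(waive_key) is not derivable from the premises, so it does not yield O(waive_certificate).
No other premise forces O(waive_certificate). An ideal world satisfying every premise can still have ¬waive_certificate true, so F(¬waive_certificate) is not derivable.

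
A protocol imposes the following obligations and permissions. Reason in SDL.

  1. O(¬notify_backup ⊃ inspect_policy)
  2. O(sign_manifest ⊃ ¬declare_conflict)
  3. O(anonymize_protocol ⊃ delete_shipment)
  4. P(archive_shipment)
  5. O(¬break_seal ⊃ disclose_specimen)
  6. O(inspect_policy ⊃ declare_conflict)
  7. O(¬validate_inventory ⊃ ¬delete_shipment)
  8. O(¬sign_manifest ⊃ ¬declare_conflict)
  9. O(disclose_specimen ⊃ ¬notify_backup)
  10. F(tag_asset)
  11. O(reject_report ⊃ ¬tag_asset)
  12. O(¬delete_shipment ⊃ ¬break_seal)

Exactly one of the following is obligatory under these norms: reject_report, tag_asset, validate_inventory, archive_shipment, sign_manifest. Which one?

Premises 8 and 2 are O(¬sign_manifest ⊃ ¬declare_conflict) and O(sign_manifest ⊃ ¬declare_conflict); every ideal world satisfies ¬sign_manifest or sign_manifest, so in either case ¬declare_conflict holds — hence O(¬declare_conflict).
The contrapositive of premise 6 (O(inspect_policy ⊃ declare_conflict)) is O(¬declare_conflict ⊃ ¬inspect_policy), and O(¬declare_conflict) is already established, so O(¬inspect_policy).
Premise 1, O(¬notify_backup ⊃ inspect_policy), contraposes to O(¬inspect_policy ⊃ notify_backup); with O(¬inspect_policy) we get O(notify_backup).
The contrapositive of premise 9 (O(disclose_specimen ⊃ ¬notify_backup)) is O(notify_backup ⊃ ¬disclose_specimen), and O(notify_backup) is already established, so O(¬disclose_specimen).
Premise 5, O(¬break_seal ⊃ disclose_specimen), contraposes to O(¬disclose_specimen ⊃ break_seal); with O(¬disclose_specimen) we get O(break_seal).
The contrapositive of premise 12 (O(¬delete_shipment ⊃ ¬break_seal)) is O(break_seal ⊃ delete_shipment), and O(break_seal) is already established, so O(delete_shipment).
The contrapositive of premise 7 (O(¬validate_inventory ⊃ ¬delete_shipment)) is O(delete_shipment ⊃ validate_inventory), and O(delete_shipment) is already established, so O(validate_inventory).
So O(validate_inventory) holds — validate_inventory is obligatory. None of the other listed options is made obligatory by any chain of premises.

validate_inventory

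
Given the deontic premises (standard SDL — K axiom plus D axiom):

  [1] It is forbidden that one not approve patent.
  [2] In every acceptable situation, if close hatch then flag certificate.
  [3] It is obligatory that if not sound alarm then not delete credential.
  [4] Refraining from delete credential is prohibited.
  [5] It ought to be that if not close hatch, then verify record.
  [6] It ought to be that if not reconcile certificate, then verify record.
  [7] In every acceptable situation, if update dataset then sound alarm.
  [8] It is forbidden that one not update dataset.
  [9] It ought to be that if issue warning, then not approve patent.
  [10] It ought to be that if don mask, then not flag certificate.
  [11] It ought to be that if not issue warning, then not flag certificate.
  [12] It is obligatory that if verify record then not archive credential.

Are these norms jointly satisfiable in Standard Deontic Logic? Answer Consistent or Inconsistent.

Consistent

Premise 3 is O(¬sound_alarm → ¬delete_credential), but O(¬sound_alarm) is not derivable from the premises, so it does not yield O(¬delete_credential).
So O(¬delete_credential) is not derivable, and the apparent clash with O(delete_credential) does not arise.
A world satisfying every obligation exists (e.g. approve_patent=true, archive_credential=false, close_hatch=false, delete_credential=true, don_mask=false, flag_certificate=false, issue_warning=false, reconcile_certificate=false, sound_alarm=true, update_dataset=true, verify_record=true); no atom is both obligatory and forbidden, so the set is consistent.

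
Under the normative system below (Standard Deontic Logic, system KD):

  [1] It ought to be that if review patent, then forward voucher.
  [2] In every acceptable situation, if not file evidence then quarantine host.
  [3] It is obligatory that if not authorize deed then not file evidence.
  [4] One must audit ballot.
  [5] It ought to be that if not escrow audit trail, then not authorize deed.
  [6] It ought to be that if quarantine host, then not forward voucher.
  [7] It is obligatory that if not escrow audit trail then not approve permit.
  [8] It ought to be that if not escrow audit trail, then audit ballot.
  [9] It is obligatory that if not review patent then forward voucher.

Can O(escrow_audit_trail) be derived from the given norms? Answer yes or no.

Yes

Premises 1 and 9 cover both cases: O(review_patent → forward_voucher) and O(¬review_patent → forward_voucher). Since review_patent ∨ ¬review_patent is a tautology, O(forward_voucher) follows.
Premise 6, O(quarantine_host → ¬forward_voucher), contraposes to O(forward_voucher → ¬quarantine_host); with O(forward_voucher) we get O(¬quarantine_host).
Premise 2, O(¬file_evidence → quarantine_host), contraposes to O(¬quarantine_host → file_evidence); with O(¬quarantine_host) we get O(file_evidence).
Premise 3, O(¬authorize_deed → ¬file_evidence), contraposes to O(file_evidence → authorize_deed); with O(file_evidence) we get O(authorize_deed).
The contrapositive of premise 5 (O(¬escrow_audit_trail → ¬authorize_deed)) is O(authorize_deed → escrow_audit_trail), and O(authorize_deed) is already established, so O(escrow_audit_trail).
Premises 4, 7, 8 do not contribute to this derivation.
So O(escrow_audit_trail) follows.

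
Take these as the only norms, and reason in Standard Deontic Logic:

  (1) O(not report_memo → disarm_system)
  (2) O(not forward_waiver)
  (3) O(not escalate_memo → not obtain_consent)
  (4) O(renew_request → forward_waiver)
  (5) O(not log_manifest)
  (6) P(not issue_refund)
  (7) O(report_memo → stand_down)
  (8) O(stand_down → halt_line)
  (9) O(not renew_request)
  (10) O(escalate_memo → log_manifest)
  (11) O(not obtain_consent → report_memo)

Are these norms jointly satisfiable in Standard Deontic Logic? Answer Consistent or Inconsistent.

Premise 4 is O(renew_request → forward_waiver), but O(renew_request) is not derivable from the premises, so it does not yield O(forward_waiver).
So O(forward_waiver) is not derivable, and the apparent clash with O(not forward_waiver) does not arise.
A world satisfying every obligation exists (e.g. disarm_system=false, escalate_memo=false, forward_waiver=false, halt_line=true, issue_refund=false, log_manifest=false, obtain_consent=false, renew_request=false, report_memo=true, stand_down=true); no atom is both obligatory and forbidden, so the set is consistent.

Consistent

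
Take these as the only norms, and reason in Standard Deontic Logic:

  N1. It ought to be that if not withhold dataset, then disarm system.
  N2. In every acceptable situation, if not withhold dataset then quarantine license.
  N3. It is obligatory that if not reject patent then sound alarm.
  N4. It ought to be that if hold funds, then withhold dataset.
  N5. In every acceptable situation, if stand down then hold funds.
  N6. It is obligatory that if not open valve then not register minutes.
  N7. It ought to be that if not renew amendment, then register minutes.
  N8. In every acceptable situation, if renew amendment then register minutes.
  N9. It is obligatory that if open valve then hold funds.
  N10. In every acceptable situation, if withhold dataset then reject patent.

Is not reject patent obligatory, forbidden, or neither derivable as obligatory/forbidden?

By case analysis on renew_amendment: premise 8 gives O(renew_amendment → register_minutes) and premise 7 gives O(¬renew_amendment → register_minutes), so O(register_minutes) either way.
Premise 6 is O(¬open_valve → ¬register_minutes); contrapositively O(register_minutes → open_valve). Since O(register_minutes) holds, K gives O(open_valve).
Applying K to premise 9 (O(open_valve → hold_funds)) and O(open_valve) yields O(hold_funds).
Applying K to premise 4 (O(hold_funds → withhold_dataset)) and O(hold_funds) yields O(withhold_dataset).
From O(withhold_dataset) and premise 10, O(withhold_dataset → reject_patent), we obtain O(reject_patent).
Premises 1, 2, 3, 5 do not contribute to this derivation.
Thus O(reject_patent), which is F(¬reject_patent): ¬reject_patent is forbidden.

Forbidden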